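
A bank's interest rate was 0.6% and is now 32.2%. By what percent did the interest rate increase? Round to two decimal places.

5266.67%

The change is 32.2 − 0.6 = 31.6 percentage points.
Relative to the original 0.6%, that is 31.6 ÷ 0.6 ≈ 5266.67%.
So the interest rate rose by 5266.67%.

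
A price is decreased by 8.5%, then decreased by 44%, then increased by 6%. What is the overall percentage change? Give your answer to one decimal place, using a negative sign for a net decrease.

-45.7%

The combined multiplier is 0.915 × 0.56 × 1.06 = 0.543144.
That corresponds to a decrease of 45.7%.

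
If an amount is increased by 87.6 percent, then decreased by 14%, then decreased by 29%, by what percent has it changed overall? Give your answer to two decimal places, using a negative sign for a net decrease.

14.55%

An 87.6% increase multiplies by 1.876.
Then a 14% decrease: 1.876 × 0.86 = 1.61336.
Then a 29% decrease: 1.61336 × 0.71 = 1.1454856.
Overall factor 1.1454856, i.e. 14.55%.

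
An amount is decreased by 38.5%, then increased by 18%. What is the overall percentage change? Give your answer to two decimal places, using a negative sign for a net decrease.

-27.43%

A 38.5% decrease multiplies by 0.615.
Then an 18% increase: 0.615 × 1.18 = 0.7257.
Overall factor 0.7257, i.e. -27.43%.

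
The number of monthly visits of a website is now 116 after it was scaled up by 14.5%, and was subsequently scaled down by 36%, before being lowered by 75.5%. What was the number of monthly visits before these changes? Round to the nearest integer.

646

Undoing the 75.5% decrease: 116 ÷ 0.245 ≈ 473.469388.
Undoing the 36% decrease: 473.469388 ÷ 0.64 ≈ 739.795919.
Undoing the 14.5% increase: 739.795919 ÷ 1.145 ≈ 646.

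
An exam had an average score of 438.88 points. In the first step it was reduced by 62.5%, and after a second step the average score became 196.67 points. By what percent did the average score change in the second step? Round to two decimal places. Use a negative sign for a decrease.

After the first step: 438.88 × 0.375 = 164.58.
Second-step multiplier: 196.67 ÷ 164.58 ≈ 1.194981.
That is a change of 19.50%.

19.50%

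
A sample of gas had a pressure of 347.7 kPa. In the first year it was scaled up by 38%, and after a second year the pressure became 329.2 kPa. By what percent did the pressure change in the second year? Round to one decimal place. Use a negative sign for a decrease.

-31.4%

After the first year: 347.7 × 1.38 = 479.826.
Second-year multiplier: 329.2 ÷ 479.826 ≈ 0.68608.
That is a change of -31.4%.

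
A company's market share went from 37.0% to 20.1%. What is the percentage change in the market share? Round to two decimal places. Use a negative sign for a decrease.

The change is 20.1 − 37.0 = -16.9 percentage points.
Relative to the original 37.0%, that is -16.9 ÷ 37.0 ≈ -45.68%.

-45.68%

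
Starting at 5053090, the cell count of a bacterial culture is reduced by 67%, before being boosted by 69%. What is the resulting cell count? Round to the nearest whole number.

2818108

Apply the 67% decrease: 5053090 × 0.33 = 1667519.7.
69% increase: 1667519.7 × 1.69 = 2818108.293 ≈ 2818108.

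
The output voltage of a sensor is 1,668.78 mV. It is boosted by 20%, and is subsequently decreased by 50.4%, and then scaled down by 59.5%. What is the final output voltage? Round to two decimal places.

Each change multiplies by a factor: 1.2 × 0.496 × 0.405 = 0.241056.
1,668.78 × 0.241056 = 402.26943168 ≈ 402.27.

402.27 mV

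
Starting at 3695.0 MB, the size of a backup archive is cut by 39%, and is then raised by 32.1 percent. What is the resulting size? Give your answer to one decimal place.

2977.5 MB

Apply the 39% decrease: 3695.0 × 0.61 = 2253.95.
After the 32.1% increase: 2253.95 × 1.321 = 2977.46795 ≈ 2977.5.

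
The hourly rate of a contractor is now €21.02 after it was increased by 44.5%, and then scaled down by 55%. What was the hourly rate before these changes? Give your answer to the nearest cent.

The overall multiplier applied was 1.445 × 0.45 = 0.65025.
So the original hourly rate was €21.02 ÷ 0.65025 ≈ €32.33.

€32.33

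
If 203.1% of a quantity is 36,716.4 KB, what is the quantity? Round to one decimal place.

18,078.0 KB

36,716.4 KB ÷ 2.031 ≈ 18,078.0 KB.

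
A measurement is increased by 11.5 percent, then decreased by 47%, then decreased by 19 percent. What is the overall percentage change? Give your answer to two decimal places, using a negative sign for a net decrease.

An 11.5% increase multiplies by 1.115.
Then a 47% decrease: 1.115 × 0.53 = 0.59095.
Then a 19% decrease: 0.59095 × 0.81 = 0.4786695.
Overall factor 0.4786695, i.e. -52.13%.

-52.13%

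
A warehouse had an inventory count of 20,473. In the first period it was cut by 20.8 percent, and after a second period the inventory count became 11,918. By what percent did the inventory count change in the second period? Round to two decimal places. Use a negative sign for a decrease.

After the first period: 20,473 × 0.792 = 16214.616.
Second-period multiplier: 11,918 ÷ 16214.616 ≈ 0.735016.
That is a change of -26.50%.

-26.50%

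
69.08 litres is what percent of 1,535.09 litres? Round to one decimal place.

69.08 litres ÷ 1,535.09 litres ≈ 4.5%.

4.5%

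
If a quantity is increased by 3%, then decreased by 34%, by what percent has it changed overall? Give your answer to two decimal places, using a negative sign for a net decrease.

A 3% increase multiplies by 1.03.
Then a 34% decrease: 1.03 × 0.66 = 0.6798.
Overall factor 0.6798, i.e. -32.02%.

-32.02%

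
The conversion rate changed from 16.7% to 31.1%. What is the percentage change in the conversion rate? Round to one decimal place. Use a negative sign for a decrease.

The change is 31.1 − 16.7 = 14.4 percentage points.
Relative to the original 16.7%, that is 14.4 ÷ 16.7 ≈ 86.2%.

86.2%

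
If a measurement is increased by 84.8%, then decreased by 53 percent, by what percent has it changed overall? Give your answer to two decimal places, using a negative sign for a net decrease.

-13.14%

The combined multiplier is 1.848 × 0.47 = 0.86856.
That corresponds to a decrease of 13.14%.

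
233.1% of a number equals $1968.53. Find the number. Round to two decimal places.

$1968.53 ÷ 2.331 ≈ $844.50.

$844.50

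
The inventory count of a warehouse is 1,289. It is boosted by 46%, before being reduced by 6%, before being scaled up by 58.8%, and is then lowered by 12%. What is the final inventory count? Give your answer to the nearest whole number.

2,472

Each change multiplies by a factor: 1.46 × 0.94 × 1.588 × 0.88 = 1.917846656.
1,289 × 1.917846656 = 2472.104339584 ≈ 2,472.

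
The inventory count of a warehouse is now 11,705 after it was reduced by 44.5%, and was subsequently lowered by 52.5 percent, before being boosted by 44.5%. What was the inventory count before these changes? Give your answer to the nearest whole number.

The overall multiplier applied was 0.555 × 0.475 × 1.445 = 0.380938125.
So the original inventory count was 11,705 ÷ 0.380938125 ≈ 30,727.

30,727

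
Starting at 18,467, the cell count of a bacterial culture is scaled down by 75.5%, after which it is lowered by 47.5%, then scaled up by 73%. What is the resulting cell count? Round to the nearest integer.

Apply the 75.5% decrease: 18,467 × 0.245 = 4524.415.
47.5% decrease: 4524.415 × 0.525 = 2375.317875.
After the 73% increase: 2375.317875 × 1.73 = 4109.29992375 ≈ 4,109.

4,109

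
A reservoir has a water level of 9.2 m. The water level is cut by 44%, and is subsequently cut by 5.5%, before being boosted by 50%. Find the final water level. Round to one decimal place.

Each change multiplies by a factor: 0.56 × 0.945 × 1.5 = 0.7938.
9.2 × 0.7938 = 7.30296 ≈ 7.3.

7.3 m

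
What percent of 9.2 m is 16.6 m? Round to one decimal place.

180.4%

16.6 m ÷ 9.2 m ≈ 180.4%.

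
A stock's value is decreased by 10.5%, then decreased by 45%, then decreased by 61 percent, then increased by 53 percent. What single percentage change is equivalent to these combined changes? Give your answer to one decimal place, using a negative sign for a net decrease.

-70.6%

A 10.5% decrease multiplies by 0.895.
Then a 45% decrease: 0.895 × 0.55 = 0.49225.
Then a 61% decrease: 0.49225 × 0.39 = 0.1919775.
Then a 53% increase: 0.1919775 × 1.53 = 0.293725575.
Overall factor 0.293725575, i.e. -70.6%.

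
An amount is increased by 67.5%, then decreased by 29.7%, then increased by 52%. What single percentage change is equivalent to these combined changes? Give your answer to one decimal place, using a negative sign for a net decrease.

The combined multiplier is 1.675 × 0.703 × 1.52 = 1.789838.
That corresponds to an increase of 79.0%.

79.0%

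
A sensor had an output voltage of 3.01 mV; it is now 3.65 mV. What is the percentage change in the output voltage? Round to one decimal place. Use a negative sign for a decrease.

21.3%

Change: 3.65 − 3.01 = 0.64.
Relative to the original: 0.64 ÷ 3.01 ≈ 21.3%.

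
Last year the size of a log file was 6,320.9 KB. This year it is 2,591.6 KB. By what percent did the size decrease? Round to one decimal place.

59.0%

Change: 2,591.6 − 6,320.9 = -3,729.3.
Relative to the original: -3,729.3 ÷ 6,320.9 ≈ -59.0%.
So the size decreased by 59.0%.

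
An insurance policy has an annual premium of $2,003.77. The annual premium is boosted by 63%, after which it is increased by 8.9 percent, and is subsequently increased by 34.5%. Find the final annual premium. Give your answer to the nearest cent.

Each change multiplies by a factor: 1.63 × 1.089 × 1.345 = 2.38746915.
$2,003.77 × 2.38746915 = $4783.9390586955 ≈ $4,783.94.

$4,783.94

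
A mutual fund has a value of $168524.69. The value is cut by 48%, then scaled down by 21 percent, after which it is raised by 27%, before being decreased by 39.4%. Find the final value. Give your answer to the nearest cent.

Each change multiplies by a factor: 0.52 × 0.79 × 1.27 × 0.606 = 0.316159896.
$168524.69 × 0.316159896 = $53280.74846383224 ≈ $53280.75.

$53280.75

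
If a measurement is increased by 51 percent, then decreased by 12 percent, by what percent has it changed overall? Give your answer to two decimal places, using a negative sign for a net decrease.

32.88%

The combined multiplier is 1.51 × 0.88 = 1.3288.
That corresponds to an increase of 32.88%.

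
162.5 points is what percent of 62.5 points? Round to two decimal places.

260.00%

162.5 points ÷ 62.5 points = 260.00%.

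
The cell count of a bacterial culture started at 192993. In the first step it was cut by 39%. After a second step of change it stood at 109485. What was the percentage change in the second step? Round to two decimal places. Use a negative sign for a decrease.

After the first step: 192993 × 0.61 = 117725.73.
Second-step multiplier: 109485 ÷ 117725.73 ≈ 0.930001.
That is a change of -7.00%.

-7.00%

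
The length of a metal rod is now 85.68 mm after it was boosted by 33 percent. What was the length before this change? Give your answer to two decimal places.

The overall multiplier applied was 1.33.
So the original length was 85.68 ÷ 1.33 ≈ 64.42 mm.

64.42 mm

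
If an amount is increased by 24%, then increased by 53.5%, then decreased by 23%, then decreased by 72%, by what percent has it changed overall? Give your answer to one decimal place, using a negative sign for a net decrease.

-59.0%

The combined multiplier is 1.24 × 1.535 × 0.77 × 0.28 = 0.41037304.
That corresponds to a decrease of 59.0%.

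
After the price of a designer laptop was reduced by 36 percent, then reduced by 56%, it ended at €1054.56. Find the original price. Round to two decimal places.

Undoing the 56% decrease: €1054.56 ÷ 0.44 ≈ €2396.727273.
Undoing the 36% decrease: €2396.727273 ÷ 0.64 ≈ €3744.89.

€3744.89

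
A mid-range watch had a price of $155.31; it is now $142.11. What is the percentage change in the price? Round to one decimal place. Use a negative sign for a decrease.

-8.5%

Change: $142.11 − $155.31 = -$13.20.
Relative to the original: -$13.20 ÷ $155.31 ≈ -8.5%.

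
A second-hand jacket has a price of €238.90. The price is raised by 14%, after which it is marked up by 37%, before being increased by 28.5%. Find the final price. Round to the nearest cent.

€479.45

After the 14% increase: €238.90 × 1.14 = €272.346.
Apply the 37% increase: €272.346 × 1.37 = €373.11402.
Apply the 28.5% increase: €373.11402 × 1.285 = €479.4515157 ≈ €479.45.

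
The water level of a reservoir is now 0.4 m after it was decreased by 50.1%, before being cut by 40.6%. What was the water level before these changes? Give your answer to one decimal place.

1.3 m

Undoing the 40.6% decrease: 0.4 ÷ 0.594 ≈ 0.673401.
Undoing the 50.1% decrease: 0.673401 ÷ 0.499 ≈ 1.3 m.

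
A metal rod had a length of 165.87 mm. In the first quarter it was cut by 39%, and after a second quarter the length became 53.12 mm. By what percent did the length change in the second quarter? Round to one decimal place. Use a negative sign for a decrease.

-47.5%

After the first quarter: 165.87 × 0.61 = 101.1807.
Second-quarter multiplier: 53.12 ÷ 101.1807 ≈ 0.525.
That is a change of -47.5%.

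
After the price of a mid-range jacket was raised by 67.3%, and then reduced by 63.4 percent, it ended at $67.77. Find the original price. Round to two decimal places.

Undoing the 63.4% decrease: $67.77 ÷ 0.366 ≈ $185.163934.
Undoing the 67.3% increase: $185.163934 ÷ 1.673 ≈ $110.68.

$110.68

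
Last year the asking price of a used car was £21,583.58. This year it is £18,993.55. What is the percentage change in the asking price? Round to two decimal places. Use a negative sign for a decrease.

Change: £18,993.55 − £21,583.58 = -£2,590.03.
Relative to the original: -£2,590.03 ÷ £21,583.58 ≈ -12.00%.

-12.00%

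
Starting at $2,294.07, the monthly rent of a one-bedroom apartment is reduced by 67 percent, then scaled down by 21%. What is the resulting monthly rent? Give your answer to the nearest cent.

67% decrease: $2,294.07 × 0.33 = $757.0431.
After the 21% decrease: $757.0431 × 0.79 = $598.064049 ≈ $598.06.

$598.06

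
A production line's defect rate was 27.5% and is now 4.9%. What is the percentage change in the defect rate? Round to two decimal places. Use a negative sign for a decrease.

-82.18%

The change is 4.9 − 27.5 = -22.6 percentage points.
Relative to the original 27.5%, that is -22.6 ÷ 27.5 ≈ -82.18%.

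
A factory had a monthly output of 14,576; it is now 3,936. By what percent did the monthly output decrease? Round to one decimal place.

Change: 3,936 − 14,576 = -10,640.
Relative to the original: -10,640 ÷ 14,576 ≈ -73.0%.
So the monthly output decreased by 73.0%.

73.0%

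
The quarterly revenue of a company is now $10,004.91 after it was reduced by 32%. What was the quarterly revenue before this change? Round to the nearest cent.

$14,713.10

The overall multiplier applied was 0.68.
So the original quarterly revenue was $10,004.91 ÷ 0.68 ≈ $14,713.10.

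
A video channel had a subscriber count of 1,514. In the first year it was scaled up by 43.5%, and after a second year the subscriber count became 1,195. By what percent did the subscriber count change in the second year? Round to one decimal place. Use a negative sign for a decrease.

-45.0%

After the first year: 1,514 × 1.435 = 2172.59.
Second-year multiplier: 1,195 ÷ 2172.59 ≈ 0.55003.
That is a change of -45.0%.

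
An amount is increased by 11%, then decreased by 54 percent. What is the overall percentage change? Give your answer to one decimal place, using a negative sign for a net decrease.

The combined multiplier is 1.11 × 0.46 = 0.5106.
That corresponds to a decrease of 48.9%.

-48.9%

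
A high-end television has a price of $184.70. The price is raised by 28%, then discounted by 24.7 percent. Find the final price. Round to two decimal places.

$178.02

Apply the 28% increase: $184.70 × 1.28 = $236.416.
Apply the 24.7% decrease: $236.416 × 0.753 = $178.021248 ≈ $178.02.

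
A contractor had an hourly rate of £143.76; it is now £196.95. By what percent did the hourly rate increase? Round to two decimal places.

37.00%

Change: £196.95 − £143.76 = £53.19.
Relative to the original: £53.19 ÷ £143.76 ≈ 37.00%.
So the hourly rate increased by 37.00%.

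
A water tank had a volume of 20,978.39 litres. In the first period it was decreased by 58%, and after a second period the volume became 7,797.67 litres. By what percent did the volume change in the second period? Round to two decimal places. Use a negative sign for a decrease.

-11.50%

After the first period: 20,978.39 × 0.42 = 8810.9238.
Second-period multiplier: 7,797.67 ÷ 8810.9238 ≈ 0.885.
That is a change of -11.50%.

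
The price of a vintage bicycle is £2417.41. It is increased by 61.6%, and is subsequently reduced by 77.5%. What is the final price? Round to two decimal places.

After the 61.6% increase: £2417.41 × 1.616 = £3906.53456.
Apply the 77.5% decrease: £3906.53456 × 0.225 = £878.970276 ≈ £878.97.

£878.97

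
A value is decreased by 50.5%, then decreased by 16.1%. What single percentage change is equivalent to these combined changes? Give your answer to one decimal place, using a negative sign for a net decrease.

-58.5%

A 50.5% decrease multiplies by 0.495.
Then a 16.1% decrease: 0.495 × 0.839 = 0.415305.
Overall factor 0.415305, i.e. -58.5%.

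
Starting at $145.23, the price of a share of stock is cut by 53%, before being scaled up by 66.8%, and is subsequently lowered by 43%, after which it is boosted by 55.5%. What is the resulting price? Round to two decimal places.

$100.91

53% decrease: $145.23 × 0.47 = $68.2581.
After the 66.8% increase: $68.2581 × 1.668 = $113.8545108.
After the 43% decrease: $113.8545108 × 0.57 = $64.897071156.
After the 55.5% increase: $64.897071156 × 1.555 = $100.91494564758 ≈ $100.91.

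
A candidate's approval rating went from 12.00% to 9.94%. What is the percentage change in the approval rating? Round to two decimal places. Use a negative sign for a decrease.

-17.17%

The change is 9.94 − 12.00 = -2.06 percentage points.
Relative to the original 12.00%, that is -2.06 ÷ 12.00 ≈ -17.17%.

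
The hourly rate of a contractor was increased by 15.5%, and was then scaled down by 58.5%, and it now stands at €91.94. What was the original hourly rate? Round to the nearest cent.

€191.81

Undoing the 58.5% decrease: €91.94 ÷ 0.415 ≈ €221.542169.
Undoing the 15.5% increase: €221.542169 ÷ 1.155 ≈ €191.81.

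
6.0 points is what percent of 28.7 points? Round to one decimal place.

20.9%

6.0 points ÷ 28.7 points ≈ 20.9%.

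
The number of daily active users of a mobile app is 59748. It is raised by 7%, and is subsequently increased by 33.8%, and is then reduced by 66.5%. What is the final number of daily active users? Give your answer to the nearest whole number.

28656

Each change multiplies by a factor: 1.07 × 1.338 × 0.335 = 0.4796061.
59748 × 0.4796061 = 28655.5052628 ≈ 28656.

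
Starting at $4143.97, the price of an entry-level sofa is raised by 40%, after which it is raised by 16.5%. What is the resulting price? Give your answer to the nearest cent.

$6758.82

40% increase: $4143.97 × 1.4 = $5801.558.
16.5% increase: $5801.558 × 1.165 = $6758.81507 ≈ $6758.82.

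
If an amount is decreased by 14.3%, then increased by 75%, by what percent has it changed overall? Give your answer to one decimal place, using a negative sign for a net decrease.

The combined multiplier is 0.857 × 1.75 = 1.49975.
That corresponds to an increase of 50.0%.

50.0%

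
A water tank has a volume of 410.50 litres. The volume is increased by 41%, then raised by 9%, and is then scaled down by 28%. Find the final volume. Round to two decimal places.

454.25 litres

Each change multiplies by a factor: 1.41 × 1.09 × 0.72 = 1.106568.
410.50 × 1.106568 = 454.246164 ≈ 454.25.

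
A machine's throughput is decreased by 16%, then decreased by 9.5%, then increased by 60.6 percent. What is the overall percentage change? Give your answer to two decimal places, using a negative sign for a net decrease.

A 16% decrease multiplies by 0.84.
Then a 9.5% decrease: 0.84 × 0.905 = 0.7602.
Then a 60.6% increase: 0.7602 × 1.606 = 1.2208812.
Overall factor 1.2208812, i.e. 22.09%.

22.09%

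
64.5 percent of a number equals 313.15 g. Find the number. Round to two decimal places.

313.15 g ÷ 0.645 ≈ 485.50 g.

485.50 g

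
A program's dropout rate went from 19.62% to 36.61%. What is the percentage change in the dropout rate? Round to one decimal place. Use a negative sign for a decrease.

86.6%

The change is 36.61 − 19.62 = 16.99 percentage points.
Relative to the original 19.62%, that is 16.99 ÷ 19.62 ≈ 86.6%.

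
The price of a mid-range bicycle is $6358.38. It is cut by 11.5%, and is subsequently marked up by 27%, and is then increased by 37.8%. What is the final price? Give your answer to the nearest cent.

11.5% decrease: $6358.38 × 0.885 = $5627.1663.
After the 27% increase: $5627.1663 × 1.27 = $7146.501201.
Apply the 37.8% increase: $7146.501201 × 1.378 = $9847.878654978 ≈ $9847.88.

$9847.88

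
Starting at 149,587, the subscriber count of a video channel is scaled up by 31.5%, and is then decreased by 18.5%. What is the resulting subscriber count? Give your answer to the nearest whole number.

160,316

31.5% increase: 149,587 × 1.315 = 196706.905.
After the 18.5% decrease: 196706.905 × 0.815 = 160316.127575 ≈ 160,316.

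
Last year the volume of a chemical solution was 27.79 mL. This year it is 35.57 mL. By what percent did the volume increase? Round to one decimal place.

Change: 35.57 − 27.79 = 7.78.
Relative to the original: 7.78 ÷ 27.79 ≈ 28.0%.
So the volume increased by 28.0%.

28.0%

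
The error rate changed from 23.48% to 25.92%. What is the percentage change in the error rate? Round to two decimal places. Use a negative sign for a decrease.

10.39%

The change is 25.92 − 23.48 = 2.44 percentage points.
Relative to the original 23.48%, that is 2.44 ÷ 23.48 ≈ 10.39%.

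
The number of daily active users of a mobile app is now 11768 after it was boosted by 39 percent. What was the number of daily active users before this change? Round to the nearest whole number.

8466

The overall multiplier applied was 1.39.
So the original number of daily active users was 11768 ÷ 1.39 ≈ 8466.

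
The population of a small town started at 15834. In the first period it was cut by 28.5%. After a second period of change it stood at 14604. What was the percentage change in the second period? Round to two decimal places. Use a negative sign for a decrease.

After the first period: 15834 × 0.715 = 11321.31.
Second-period multiplier: 14604 ÷ 11321.31 ≈ 1.289957.
That is a change of 29.00%.

29.00%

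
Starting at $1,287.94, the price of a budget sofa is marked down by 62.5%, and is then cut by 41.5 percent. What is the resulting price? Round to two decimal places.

$282.54

Each change multiplies by a factor: 0.375 × 0.585 = 0.219375.
$1,287.94 × 0.219375 = $282.5418375 ≈ $282.54.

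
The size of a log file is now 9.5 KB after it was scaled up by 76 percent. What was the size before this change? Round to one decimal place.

The overall multiplier applied was 1.76.
So the original size was 9.5 ÷ 1.76 ≈ 5.4 KB.

5.4 KB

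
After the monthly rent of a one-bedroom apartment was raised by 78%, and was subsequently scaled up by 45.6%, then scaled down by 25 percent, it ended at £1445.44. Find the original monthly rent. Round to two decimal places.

£743.63

Undoing the 25% decrease: £1445.44 ÷ 0.75 ≈ £1927.253333.
Undoing the 45.6% increase: £1927.253333 ÷ 1.456 ≈ £1323.663003.
Undoing the 78% increase: £1323.663003 ÷ 1.78 ≈ £743.63.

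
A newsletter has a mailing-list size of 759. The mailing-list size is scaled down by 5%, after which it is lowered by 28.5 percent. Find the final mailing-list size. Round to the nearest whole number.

Each change multiplies by a factor: 0.95 × 0.715 = 0.67925.
759 × 0.67925 = 515.55075 ≈ 516.

516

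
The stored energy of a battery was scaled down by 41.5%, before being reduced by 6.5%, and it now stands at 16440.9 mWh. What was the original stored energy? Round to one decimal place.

Undoing the 6.5% decrease: 16440.9 ÷ 0.935 ≈ 17583.850267.
Undoing the 41.5% decrease: 17583.850267 ÷ 0.585 ≈ 30057.9 mWh.

30057.9 mWh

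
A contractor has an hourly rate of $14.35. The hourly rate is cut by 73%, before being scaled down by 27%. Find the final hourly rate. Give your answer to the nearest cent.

Each change multiplies by a factor: 0.27 × 0.73 = 0.1971.
$14.35 × 0.1971 = $2.828385 ≈ $2.83.

$2.83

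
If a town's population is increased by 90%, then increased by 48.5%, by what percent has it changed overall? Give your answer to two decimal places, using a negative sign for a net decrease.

182.15%

A 90% increase multiplies by 1.9.
Then a 48.5% increase: 1.9 × 1.485 = 2.8215.
Overall factor 2.8215, i.e. 182.15%.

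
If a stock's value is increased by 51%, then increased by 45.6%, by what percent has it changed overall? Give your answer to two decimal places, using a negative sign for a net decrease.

119.86%

The combined multiplier is 1.51 × 1.456 = 2.19856.
That corresponds to an increase of 119.86%.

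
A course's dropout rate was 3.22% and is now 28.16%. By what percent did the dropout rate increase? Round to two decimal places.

774.53%

The change is 28.16 − 3.22 = 24.94 percentage points.
Relative to the original 3.22%, that is 24.94 ÷ 3.22 ≈ 774.53%.
So the dropout rate rose by 774.53%.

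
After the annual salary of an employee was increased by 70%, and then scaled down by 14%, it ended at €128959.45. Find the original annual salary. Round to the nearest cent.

€88207.56

The overall multiplier applied was 1.7 × 0.86 = 1.462.
So the original annual salary was €128959.45 ÷ 1.462 ≈ €88207.56.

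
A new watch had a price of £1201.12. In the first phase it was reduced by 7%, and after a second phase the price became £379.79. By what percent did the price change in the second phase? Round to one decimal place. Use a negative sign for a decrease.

After the first phase: £1201.12 × 0.93 = £1117.0416.
Second-phase multiplier: £379.79 ÷ £1117.0416 ≈ 0.34.
That is a change of -66.0%.

-66.0%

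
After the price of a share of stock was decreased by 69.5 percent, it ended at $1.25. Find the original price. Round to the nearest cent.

$4.10

The overall multiplier applied was 0.305.
So the original price was $1.25 ÷ 0.305 ≈ $4.10.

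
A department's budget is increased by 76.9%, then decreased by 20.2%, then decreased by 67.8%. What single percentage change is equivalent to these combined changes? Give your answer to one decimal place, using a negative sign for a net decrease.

A 76.9% increase multiplies by 1.769.
Then a 20.2% decrease: 1.769 × 0.798 = 1.411662.
Then a 67.8% decrease: 1.411662 × 0.322 = 0.454555164.
Overall factor 0.454555164, i.e. -54.5%.

-54.5%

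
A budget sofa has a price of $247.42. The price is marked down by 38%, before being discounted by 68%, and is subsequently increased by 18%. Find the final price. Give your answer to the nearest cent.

$57.92

Apply the 38% decrease: $247.42 × 0.62 = $153.4004.
Apply the 68% decrease: $153.4004 × 0.32 = $49.088128.
18% increase: $49.088128 × 1.18 = $57.92399104 ≈ $57.92.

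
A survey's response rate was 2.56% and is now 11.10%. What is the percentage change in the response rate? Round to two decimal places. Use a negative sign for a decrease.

The change is 11.10 − 2.56 = 8.54 percentage points.
Relative to the original 2.56%, that is 8.54 ÷ 2.56 ≈ 333.59%.

333.59%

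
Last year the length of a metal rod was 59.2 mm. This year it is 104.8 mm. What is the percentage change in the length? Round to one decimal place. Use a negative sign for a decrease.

77.0%

Change: 104.8 − 59.2 = 45.6.
Relative to the original: 45.6 ÷ 59.2 ≈ 77.0%.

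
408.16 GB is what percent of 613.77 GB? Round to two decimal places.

408.16 GB ÷ 613.77 GB ≈ 66.50%.

66.50%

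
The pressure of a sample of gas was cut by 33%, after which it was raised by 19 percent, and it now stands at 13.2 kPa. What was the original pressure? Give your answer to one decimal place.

Undoing the 19% increase: 13.2 ÷ 1.19 ≈ 11.092437.
Undoing the 33% decrease: 11.092437 ÷ 0.67 ≈ 16.6 kPa.

16.6 kPa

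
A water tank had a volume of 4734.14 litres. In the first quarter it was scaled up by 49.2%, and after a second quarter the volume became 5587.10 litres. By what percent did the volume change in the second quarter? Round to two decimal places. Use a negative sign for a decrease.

After the first quarter: 4734.14 × 1.492 = 7063.33688.
Second-quarter multiplier: 5587.10 ÷ 7063.33688 ≈ 0.791.
That is a change of -20.90%.

-20.90%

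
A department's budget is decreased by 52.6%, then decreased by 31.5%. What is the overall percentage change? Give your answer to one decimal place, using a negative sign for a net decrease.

A 52.6% decrease multiplies by 0.474.
Then a 31.5% decrease: 0.474 × 0.685 = 0.32469.
Overall factor 0.32469, i.e. -67.5%.

-67.5%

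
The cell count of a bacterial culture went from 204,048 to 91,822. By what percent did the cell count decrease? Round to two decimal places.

55.00%

Change: 91,822 − 204,048 = -112,226.
Relative to the original: -112,226 ÷ 204,048 ≈ -55.00%.
So the cell count decreased by 55.00%.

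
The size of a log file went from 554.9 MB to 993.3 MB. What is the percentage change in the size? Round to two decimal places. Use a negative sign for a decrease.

Change: 993.3 − 554.9 = 438.4.
Relative to the original: 438.4 ÷ 554.9 ≈ 79.01%.

79.01%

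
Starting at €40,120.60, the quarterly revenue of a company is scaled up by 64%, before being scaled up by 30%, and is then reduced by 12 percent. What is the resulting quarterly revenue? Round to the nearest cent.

Each change multiplies by a factor: 1.64 × 1.3 × 0.88 = 1.87616.
€40,120.60 × 1.87616 = €75272.664896 ≈ €75,272.66.

€75,272.66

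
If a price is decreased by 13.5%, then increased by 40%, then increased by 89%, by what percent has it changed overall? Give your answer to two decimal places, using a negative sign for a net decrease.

The combined multiplier is 0.865 × 1.4 × 1.89 = 2.28879.
That corresponds to an increase of 128.88%.

128.88%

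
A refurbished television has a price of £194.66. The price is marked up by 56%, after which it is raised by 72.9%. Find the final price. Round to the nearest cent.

56% increase: £194.66 × 1.56 = £303.6696.
Apply the 72.9% increase: £303.6696 × 1.729 = £525.0447384 ≈ £525.04.

£525.04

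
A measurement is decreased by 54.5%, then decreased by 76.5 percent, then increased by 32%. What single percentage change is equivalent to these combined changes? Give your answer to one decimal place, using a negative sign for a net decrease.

-85.9%

The combined multiplier is 0.455 × 0.235 × 1.32 = 0.141141.
That corresponds to a decrease of 85.9%.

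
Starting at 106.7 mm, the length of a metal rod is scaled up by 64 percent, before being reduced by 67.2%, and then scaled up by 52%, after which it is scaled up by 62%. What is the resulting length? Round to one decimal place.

64% increase: 106.7 × 1.64 = 174.988.
After the 67.2% decrease: 174.988 × 0.328 = 57.396064.
52% increase: 57.396064 × 1.52 = 87.24201728.
After the 62% increase: 87.24201728 × 1.62 = 141.3320679936 ≈ 141.3.

141.3 mm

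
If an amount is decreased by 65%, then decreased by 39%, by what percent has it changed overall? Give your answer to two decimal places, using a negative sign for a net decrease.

The combined multiplier is 0.35 × 0.61 = 0.2135.
That corresponds to a decrease of 78.65%.

-78.65%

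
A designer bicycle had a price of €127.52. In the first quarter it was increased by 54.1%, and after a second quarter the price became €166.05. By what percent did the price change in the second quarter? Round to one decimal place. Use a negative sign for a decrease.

-15.5%

After the first quarter: €127.52 × 1.541 = €196.50832.
Second-quarter multiplier: €166.05 ÷ €196.50832 ≈ 0.845.
That is a change of -15.5%.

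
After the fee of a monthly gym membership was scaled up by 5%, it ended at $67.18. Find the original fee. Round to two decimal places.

The overall multiplier applied was 1.05.
So the original fee was $67.18 ÷ 1.05 ≈ $63.98.

$63.98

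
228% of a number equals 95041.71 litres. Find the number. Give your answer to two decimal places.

41684.96 litres

95041.71 litres ÷ 2.28 ≈ 41684.96 litres.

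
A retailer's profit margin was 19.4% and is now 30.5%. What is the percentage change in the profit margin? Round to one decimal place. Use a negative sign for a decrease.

57.2%

The change is 30.5 − 19.4 = 11.1 percentage points.
Relative to the original 19.4%, that is 11.1 ÷ 19.4 ≈ 57.2%.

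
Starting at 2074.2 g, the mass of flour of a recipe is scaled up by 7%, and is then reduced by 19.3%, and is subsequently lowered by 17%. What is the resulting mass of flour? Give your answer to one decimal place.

7% increase: 2074.2 × 1.07 = 2219.394.
19.3% decrease: 2219.394 × 0.807 = 1791.050958.
Apply the 17% decrease: 1791.050958 × 0.83 = 1486.57229514 ≈ 1486.6.

1486.6 g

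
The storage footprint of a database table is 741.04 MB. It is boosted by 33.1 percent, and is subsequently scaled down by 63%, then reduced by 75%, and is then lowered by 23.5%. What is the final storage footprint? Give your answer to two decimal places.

Each change multiplies by a factor: 1.331 × 0.37 × 0.25 × 0.765 = 0.0941848875.
741.04 × 0.0941848875 = 69.794769033 ≈ 69.79.

69.79 MB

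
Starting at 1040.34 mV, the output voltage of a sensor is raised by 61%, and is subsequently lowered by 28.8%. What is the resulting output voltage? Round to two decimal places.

Each change multiplies by a factor: 1.61 × 0.712 = 1.14632.
1040.34 × 1.14632 = 1192.5625488 ≈ 1192.56.

1192.56 mV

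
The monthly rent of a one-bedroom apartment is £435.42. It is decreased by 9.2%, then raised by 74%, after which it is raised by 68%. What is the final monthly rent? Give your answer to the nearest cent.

£1155.72

Each change multiplies by a factor: 0.908 × 1.74 × 1.68 = 2.6542656.
£435.42 × 2.6542656 = £1155.720327552 ≈ £1155.72.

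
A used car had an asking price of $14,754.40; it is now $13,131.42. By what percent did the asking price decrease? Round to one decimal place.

11.0%

Change: $13,131.42 − $14,754.40 = -$1,622.98.
Relative to the original: -$1,622.98 ÷ $14,754.40 ≈ -11.0%.
So the asking price decreased by 11.0%.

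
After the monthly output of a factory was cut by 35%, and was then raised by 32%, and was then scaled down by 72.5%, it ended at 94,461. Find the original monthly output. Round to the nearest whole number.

Undoing the 72.5% decrease: 94,461 ÷ 0.275 ≈ 343494.545455.
Undoing the 32% increase: 343494.545455 ÷ 1.32 ≈ 260223.140496.
Undoing the 35% decrease: 260223.140496 ÷ 0.65 ≈ 400,343.

400,343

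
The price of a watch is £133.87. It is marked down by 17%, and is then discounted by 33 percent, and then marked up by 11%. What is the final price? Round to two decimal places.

£82.63

Each change multiplies by a factor: 0.83 × 0.67 × 1.11 = 0.617271.
£133.87 × 0.617271 = £82.63406877 ≈ £82.63.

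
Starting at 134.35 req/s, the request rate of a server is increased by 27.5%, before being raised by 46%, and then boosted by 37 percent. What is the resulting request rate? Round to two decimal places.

27.5% increase: 134.35 × 1.275 = 171.29625.
After the 46% increase: 171.29625 × 1.46 = 250.092525.
After the 37% increase: 250.092525 × 1.37 = 342.62675925 ≈ 342.63.

342.63 req/s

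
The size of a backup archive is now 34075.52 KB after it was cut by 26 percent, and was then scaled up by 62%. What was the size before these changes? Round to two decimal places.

Undoing the 62% increase: 34075.52 ÷ 1.62 ≈ 21034.271605.
Undoing the 26% decrease: 21034.271605 ÷ 0.74 ≈ 28424.69 KB.

28424.69 KB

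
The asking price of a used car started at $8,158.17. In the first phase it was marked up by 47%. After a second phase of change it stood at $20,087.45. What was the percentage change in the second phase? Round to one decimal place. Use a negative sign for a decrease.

After the first phase: $8,158.17 × 1.47 = $11992.5099.
Second-phase multiplier: $20,087.45 ÷ $11992.5099 ≈ 1.675.
That is a change of 67.5%.

67.5%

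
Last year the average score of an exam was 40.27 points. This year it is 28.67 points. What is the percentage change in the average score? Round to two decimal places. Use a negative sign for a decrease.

Change: 28.67 − 40.27 = -11.60.
Relative to the original: -11.60 ÷ 40.27 ≈ -28.81%.

-28.81%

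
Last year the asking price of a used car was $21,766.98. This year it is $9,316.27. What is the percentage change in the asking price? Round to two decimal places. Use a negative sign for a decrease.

-57.20%

Change: $9,316.27 − $21,766.98 = -$12,450.71.
Relative to the original: -$12,450.71 ÷ $21,766.98 ≈ -57.20%.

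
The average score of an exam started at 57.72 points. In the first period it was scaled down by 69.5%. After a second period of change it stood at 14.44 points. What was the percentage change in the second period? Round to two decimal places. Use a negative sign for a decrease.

-17.98%

After the first period: 57.72 × 0.305 = 17.6046.
Second-period multiplier: 14.44 ÷ 17.6046 ≈ 0.82024.
That is a change of -17.98%.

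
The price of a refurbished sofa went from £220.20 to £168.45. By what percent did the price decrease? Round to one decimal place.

Change: £168.45 − £220.20 = -£51.75.
Relative to the original: -£51.75 ÷ £220.20 ≈ -23.5%.
So the price decreased by 23.5%.

23.5%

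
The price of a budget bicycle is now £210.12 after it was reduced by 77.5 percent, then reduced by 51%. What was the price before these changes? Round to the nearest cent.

The overall multiplier applied was 0.225 × 0.49 = 0.11025.
So the original price was £210.12 ÷ 0.11025 ≈ £1905.85.

£1905.85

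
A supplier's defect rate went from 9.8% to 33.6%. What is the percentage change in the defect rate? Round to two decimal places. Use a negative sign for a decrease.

242.86%

The change is 33.6 − 9.8 = 23.8 percentage points.
Relative to the original 9.8%, that is 23.8 ÷ 9.8 ≈ 242.86%.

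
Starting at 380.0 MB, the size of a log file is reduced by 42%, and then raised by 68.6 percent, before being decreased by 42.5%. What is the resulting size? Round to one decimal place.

213.7 MB

Each change multiplies by a factor: 0.58 × 1.686 × 0.575 = 0.562281.
380.0 × 0.562281 = 213.66678 ≈ 213.7.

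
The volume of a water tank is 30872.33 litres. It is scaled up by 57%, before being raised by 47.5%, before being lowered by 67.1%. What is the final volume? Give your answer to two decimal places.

Each change multiplies by a factor: 1.57 × 1.475 × 0.329 = 0.76188175.
30872.33 × 0.76188175 = 23521.0648069775 ≈ 23521.06.

23521.06 litres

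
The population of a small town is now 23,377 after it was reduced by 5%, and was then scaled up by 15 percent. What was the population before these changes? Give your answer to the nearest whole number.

Undoing the 15% increase: 23,377 ÷ 1.15 ≈ 20327.826087.
Undoing the 5% decrease: 20327.826087 ÷ 0.95 ≈ 21,398.

21,398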